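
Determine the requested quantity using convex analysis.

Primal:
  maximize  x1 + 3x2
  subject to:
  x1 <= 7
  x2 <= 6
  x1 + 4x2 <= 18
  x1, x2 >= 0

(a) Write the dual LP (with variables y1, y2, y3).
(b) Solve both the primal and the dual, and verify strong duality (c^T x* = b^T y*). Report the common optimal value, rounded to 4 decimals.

The standard primal-dual pair for 'max c^T x s.t. A x <= b, x >= 0' is:
  Dual:  min b^T y  s.t.  A^T y >= c,  y >= 0.

So the dual LP is:
  minimize  7y1 + 6y2 + 18y3
  subject to:
    y1 + y3 >= 1
    y2 + 4y3 >= 3
    y1, y2, y3 >= 0

Solving the primal: x* = (7, 2.75).
  primal value c^T x* = 15.25.
Solving the dual: y* = (0.25, 0, 0.75).
  dual value b^T y* = 15.25.
Strong duality: c^T x* = b^T y*. Confirmed.

15.25


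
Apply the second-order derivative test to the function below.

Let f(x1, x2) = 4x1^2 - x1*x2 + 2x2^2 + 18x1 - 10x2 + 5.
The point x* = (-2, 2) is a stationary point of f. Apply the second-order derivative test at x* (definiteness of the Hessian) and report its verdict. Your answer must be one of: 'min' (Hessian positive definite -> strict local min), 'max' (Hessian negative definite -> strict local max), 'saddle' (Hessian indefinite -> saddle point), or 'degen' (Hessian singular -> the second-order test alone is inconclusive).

Compute the Hessian H = grad^2 f:
  H = [[8, -1], [-1, 4]]
Verify stationarity: grad f(x*) = H x* + g = (0, 0).
Eigenvalues of H: 3.7639, 8.2361.
Both eigenvalues > 0, so H is positive definite -> x* is a strict local min.

min


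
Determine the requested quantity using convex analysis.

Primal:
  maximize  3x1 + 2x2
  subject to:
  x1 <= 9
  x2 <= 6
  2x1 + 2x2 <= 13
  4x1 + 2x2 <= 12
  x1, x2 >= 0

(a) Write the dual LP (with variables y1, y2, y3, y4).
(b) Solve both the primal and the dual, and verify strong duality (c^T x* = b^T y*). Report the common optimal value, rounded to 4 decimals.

The standard primal-dual pair for 'max c^T x s.t. A x <= b, x >= 0' is:
  Dual:  min b^T y  s.t.  A^T y >= c,  y >= 0.

So the dual LP is:
  minimize  9y1 + 6y2 + 13y3 + 12y4
  subject to:
    y1 + 2y3 + 4y4 >= 3
    y2 + 2y3 + 2y4 >= 2
    y1, y2, y3, y4 >= 0

Solving the primal: x* = (0, 6).
  primal value c^T x* = 12.
Solving the dual: y* = (0, 0.5, 0, 0.75).
  dual value b^T y* = 12.
Strong duality: c^T x* = b^T y*. Confirmed.

12


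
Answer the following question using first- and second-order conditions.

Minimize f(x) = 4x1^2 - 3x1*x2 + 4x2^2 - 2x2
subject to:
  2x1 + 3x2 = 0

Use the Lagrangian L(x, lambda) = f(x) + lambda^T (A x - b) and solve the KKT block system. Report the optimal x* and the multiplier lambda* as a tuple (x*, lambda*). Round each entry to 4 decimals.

Form the Lagrangian:
  L(x, lambda) = (1/2) x^T Q x + c^T x + lambda^T (A x - b)
Stationarity (grad_x L = 0): Q x + c + A^T lambda = 0.
Primal feasibility: A x = b.

This gives the KKT block system:
  [ Q   A^T ] [ x     ]   [-c ]
  [ A    0  ] [ lambda ] = [ b ]

Solving the linear system:
  x*      = (-0.0857, 0.0571)
  lambda* = (0.4286)
  f(x*)   = -0.0571

x* = (-0.0857, 0.0571), lambda* = (0.4286)


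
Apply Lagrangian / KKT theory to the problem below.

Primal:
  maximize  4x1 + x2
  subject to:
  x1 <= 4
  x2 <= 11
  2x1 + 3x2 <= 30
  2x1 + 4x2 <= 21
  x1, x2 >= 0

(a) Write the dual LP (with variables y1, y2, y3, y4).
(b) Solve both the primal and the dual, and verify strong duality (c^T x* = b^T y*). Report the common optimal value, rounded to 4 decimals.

The standard primal-dual pair for 'max c^T x s.t. A x <= b, x >= 0' is:
  Dual:  min b^T y  s.t.  A^T y >= c,  y >= 0.

So the dual LP is:
  minimize  4y1 + 11y2 + 30y3 + 21y4
  subject to:
    y1 + 2y3 + 2y4 >= 4
    y2 + 3y3 + 4y4 >= 1
    y1, y2, y3, y4 >= 0

Solving the primal: x* = (4, 3.25).
  primal value c^T x* = 19.25.
Solving the dual: y* = (3.5, 0, 0, 0.25).
  dual value b^T y* = 19.25.
Strong duality: c^T x* = b^T y*. Confirmed.

19.25


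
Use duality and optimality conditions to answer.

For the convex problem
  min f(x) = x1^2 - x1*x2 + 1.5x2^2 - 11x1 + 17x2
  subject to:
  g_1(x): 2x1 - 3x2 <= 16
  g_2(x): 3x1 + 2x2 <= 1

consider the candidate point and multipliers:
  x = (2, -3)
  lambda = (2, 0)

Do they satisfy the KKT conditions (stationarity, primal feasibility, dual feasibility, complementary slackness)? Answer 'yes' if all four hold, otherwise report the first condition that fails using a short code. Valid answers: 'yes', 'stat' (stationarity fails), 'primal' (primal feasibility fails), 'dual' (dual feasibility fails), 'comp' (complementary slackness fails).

Gradient of f: grad f(x) = Q x + c = (-4, 6)
Constraint values g_i(x) = a_i^T x - b_i:
  g_1((2, -3)) = -3
  g_2((2, -3)) = -1
Stationarity residual: grad f(x) + sum_i lambda_i a_i = (0, 0)
  -> stationarity OK
Primal feasibility (all g_i <= 0): OK
Dual feasibility (all lambda_i >= 0): OK
Complementary slackness (lambda_i * g_i(x) = 0 for all i): FAILS

Verdict: the first failing condition is complementary_slackness -> comp.

comp


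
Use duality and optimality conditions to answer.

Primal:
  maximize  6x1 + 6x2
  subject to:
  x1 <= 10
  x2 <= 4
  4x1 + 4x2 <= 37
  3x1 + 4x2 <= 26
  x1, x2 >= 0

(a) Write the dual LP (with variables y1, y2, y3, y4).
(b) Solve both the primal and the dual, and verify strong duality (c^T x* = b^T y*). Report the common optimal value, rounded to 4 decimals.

The standard primal-dual pair for 'max c^T x s.t. A x <= b, x >= 0' is:
  Dual:  min b^T y  s.t.  A^T y >= c,  y >= 0.

So the dual LP is:
  minimize  10y1 + 4y2 + 37y3 + 26y4
  subject to:
    y1 + 4y3 + 3y4 >= 6
    y2 + 4y3 + 4y4 >= 6
    y1, y2, y3, y4 >= 0

Solving the primal: x* = (8.6667, 0).
  primal value c^T x* = 52.
Solving the dual: y* = (0, 0, 0, 2).
  dual value b^T y* = 52.
Strong duality: c^T x* = b^T y*. Confirmed.

52


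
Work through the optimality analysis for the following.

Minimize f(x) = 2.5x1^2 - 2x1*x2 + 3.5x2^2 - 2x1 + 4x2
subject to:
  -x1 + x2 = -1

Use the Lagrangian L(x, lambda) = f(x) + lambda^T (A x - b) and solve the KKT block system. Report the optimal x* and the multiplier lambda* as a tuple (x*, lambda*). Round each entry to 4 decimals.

Form the Lagrangian:
  L(x, lambda) = (1/2) x^T Q x + c^T x + lambda^T (A x - b)
Stationarity (grad_x L = 0): Q x + c + A^T lambda = 0.
Primal feasibility: A x = b.

This gives the KKT block system:
  [ Q   A^T ] [ x     ]   [-c ]
  [ A    0  ] [ lambda ] = [ b ]

Solving the linear system:
  x*      = (0.375, -0.625)
  lambda* = (1.125)
  f(x*)   = -1.0625

x* = (0.375, -0.625), lambda* = (1.125)


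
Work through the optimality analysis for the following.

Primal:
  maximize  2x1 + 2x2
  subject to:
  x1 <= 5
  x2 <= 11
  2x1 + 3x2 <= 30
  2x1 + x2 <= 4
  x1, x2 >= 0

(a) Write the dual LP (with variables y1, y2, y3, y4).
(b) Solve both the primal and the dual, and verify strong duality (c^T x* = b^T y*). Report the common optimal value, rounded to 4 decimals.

The standard primal-dual pair for 'max c^T x s.t. A x <= b, x >= 0' is:
  Dual:  min b^T y  s.t.  A^T y >= c,  y >= 0.

So the dual LP is:
  minimize  5y1 + 11y2 + 30y3 + 4y4
  subject to:
    y1 + 2y3 + 2y4 >= 2
    y2 + 3y3 + y4 >= 2
    y1, y2, y3, y4 >= 0

Solving the primal: x* = (0, 4).
  primal value c^T x* = 8.
Solving the dual: y* = (0, 0, 0, 2).
  dual value b^T y* = 8.
Strong duality: c^T x* = b^T y*. Confirmed.

8


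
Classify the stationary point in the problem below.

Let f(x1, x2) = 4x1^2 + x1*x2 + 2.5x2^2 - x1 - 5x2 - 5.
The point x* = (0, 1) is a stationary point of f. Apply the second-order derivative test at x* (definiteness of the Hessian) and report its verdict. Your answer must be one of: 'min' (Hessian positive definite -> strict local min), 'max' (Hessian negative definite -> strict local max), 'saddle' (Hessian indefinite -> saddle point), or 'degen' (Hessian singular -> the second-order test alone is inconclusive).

Compute the Hessian H = grad^2 f:
  H = [[8, 1], [1, 5]]
Verify stationarity: grad f(x*) = H x* + g = (0, 0).
Eigenvalues of H: 4.6972, 8.3028.
Both eigenvalues > 0, so H is positive definite -> x* is a strict local min.

min


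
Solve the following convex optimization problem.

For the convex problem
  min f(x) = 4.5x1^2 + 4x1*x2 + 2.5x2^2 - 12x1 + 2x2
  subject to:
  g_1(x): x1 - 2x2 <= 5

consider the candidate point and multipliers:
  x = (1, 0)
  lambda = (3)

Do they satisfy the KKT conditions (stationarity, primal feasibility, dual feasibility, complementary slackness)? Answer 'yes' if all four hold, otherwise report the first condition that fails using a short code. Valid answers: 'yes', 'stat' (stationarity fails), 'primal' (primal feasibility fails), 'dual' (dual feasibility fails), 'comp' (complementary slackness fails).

Gradient of f: grad f(x) = Q x + c = (-3, 6)
Constraint values g_i(x) = a_i^T x - b_i:
  g_1((1, 0)) = -4
Stationarity residual: grad f(x) + sum_i lambda_i a_i = (0, 0)
  -> stationarity OK
Primal feasibility (all g_i <= 0): OK
Dual feasibility (all lambda_i >= 0): OK
Complementary slackness (lambda_i * g_i(x) = 0 for all i): FAILS

Verdict: the first failing condition is complementary_slackness -> comp.

comp


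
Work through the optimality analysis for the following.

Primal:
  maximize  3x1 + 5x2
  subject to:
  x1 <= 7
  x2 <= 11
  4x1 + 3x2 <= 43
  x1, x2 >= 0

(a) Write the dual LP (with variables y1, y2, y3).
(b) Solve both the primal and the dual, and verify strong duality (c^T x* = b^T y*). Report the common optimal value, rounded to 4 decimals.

The standard primal-dual pair for 'max c^T x s.t. A x <= b, x >= 0' is:
  Dual:  min b^T y  s.t.  A^T y >= c,  y >= 0.

So the dual LP is:
  minimize  7y1 + 11y2 + 43y3
  subject to:
    y1 + 4y3 >= 3
    y2 + 3y3 >= 5
    y1, y2, y3 >= 0

Solving the primal: x* = (2.5, 11).
  primal value c^T x* = 62.5.
Solving the dual: y* = (0, 2.75, 0.75).
  dual value b^T y* = 62.5.
Strong duality: c^T x* = b^T y*. Confirmed.

62.5


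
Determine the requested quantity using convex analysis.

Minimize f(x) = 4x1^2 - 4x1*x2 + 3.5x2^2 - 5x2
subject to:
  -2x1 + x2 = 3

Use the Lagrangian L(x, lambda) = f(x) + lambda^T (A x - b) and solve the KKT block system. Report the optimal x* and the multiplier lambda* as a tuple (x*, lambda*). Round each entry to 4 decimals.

Form the Lagrangian:
  L(x, lambda) = (1/2) x^T Q x + c^T x + lambda^T (A x - b)
Stationarity (grad_x L = 0): Q x + c + A^T lambda = 0.
Primal feasibility: A x = b.

This gives the KKT block system:
  [ Q   A^T ] [ x     ]   [-c ]
  [ A    0  ] [ lambda ] = [ b ]

Solving the linear system:
  x*      = (-1, 1)
  lambda* = (-6)
  f(x*)   = 6.5

x* = (-1, 1), lambda* = (-6)


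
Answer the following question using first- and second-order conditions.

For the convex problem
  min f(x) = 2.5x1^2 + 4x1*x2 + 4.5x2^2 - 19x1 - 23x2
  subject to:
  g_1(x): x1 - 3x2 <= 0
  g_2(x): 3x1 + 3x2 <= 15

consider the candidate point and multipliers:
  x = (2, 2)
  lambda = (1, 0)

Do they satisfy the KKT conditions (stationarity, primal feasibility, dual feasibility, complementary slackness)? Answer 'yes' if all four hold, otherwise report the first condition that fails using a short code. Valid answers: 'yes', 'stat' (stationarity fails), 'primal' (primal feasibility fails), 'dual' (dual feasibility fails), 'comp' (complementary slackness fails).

Gradient of f: grad f(x) = Q x + c = (-1, 3)
Constraint values g_i(x) = a_i^T x - b_i:
  g_1((2, 2)) = -4
  g_2((2, 2)) = -3
Stationarity residual: grad f(x) + sum_i lambda_i a_i = (0, 0)
  -> stationarity OK
Primal feasibility (all g_i <= 0): OK
Dual feasibility (all lambda_i >= 0): OK
Complementary slackness (lambda_i * g_i(x) = 0 for all i): FAILS

Verdict: the first failing condition is complementary_slackness -> comp.

comp


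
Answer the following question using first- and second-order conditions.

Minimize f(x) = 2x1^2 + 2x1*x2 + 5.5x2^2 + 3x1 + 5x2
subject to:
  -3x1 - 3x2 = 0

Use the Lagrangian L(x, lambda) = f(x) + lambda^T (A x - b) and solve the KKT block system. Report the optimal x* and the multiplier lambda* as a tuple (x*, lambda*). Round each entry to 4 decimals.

Form the Lagrangian:
  L(x, lambda) = (1/2) x^T Q x + c^T x + lambda^T (A x - b)
Stationarity (grad_x L = 0): Q x + c + A^T lambda = 0.
Primal feasibility: A x = b.

This gives the KKT block system:
  [ Q   A^T ] [ x     ]   [-c ]
  [ A    0  ] [ lambda ] = [ b ]

Solving the linear system:
  x*      = (0.1818, -0.1818)
  lambda* = (1.1212)
  f(x*)   = -0.1818

x* = (0.1818, -0.1818), lambda* = (1.1212)


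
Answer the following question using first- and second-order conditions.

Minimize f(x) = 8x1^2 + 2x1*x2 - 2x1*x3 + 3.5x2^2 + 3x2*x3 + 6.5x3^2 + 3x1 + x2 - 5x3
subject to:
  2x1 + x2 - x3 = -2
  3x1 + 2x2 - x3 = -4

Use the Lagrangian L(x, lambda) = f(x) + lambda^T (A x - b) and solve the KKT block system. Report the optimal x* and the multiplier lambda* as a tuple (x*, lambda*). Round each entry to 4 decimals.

Form the Lagrangian:
  L(x, lambda) = (1/2) x^T Q x + c^T x + lambda^T (A x - b)
Stationarity (grad_x L = 0): Q x + c + A^T lambda = 0.
Primal feasibility: A x = b.

This gives the KKT block system:
  [ Q   A^T ] [ x     ]   [-c ]
  [ A    0  ] [ lambda ] = [ b ]

Solving the linear system:
  x*      = (-0.0455, -1.9545, -0.0455)
  lambda* = (-35.6364, 24.2727)
  f(x*)   = 11.9773

x* = (-0.0455, -1.9545, -0.0455), lambda* = (-35.6364, 24.2727)


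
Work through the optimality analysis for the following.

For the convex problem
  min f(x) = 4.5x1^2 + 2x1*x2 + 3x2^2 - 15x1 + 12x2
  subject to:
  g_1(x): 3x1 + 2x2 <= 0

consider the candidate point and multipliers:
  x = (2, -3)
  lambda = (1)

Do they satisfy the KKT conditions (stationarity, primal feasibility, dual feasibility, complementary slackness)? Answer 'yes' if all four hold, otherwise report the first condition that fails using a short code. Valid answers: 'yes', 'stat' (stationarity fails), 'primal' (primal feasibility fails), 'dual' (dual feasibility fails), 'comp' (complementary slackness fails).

Gradient of f: grad f(x) = Q x + c = (-3, -2)
Constraint values g_i(x) = a_i^T x - b_i:
  g_1((2, -3)) = 0
Stationarity residual: grad f(x) + sum_i lambda_i a_i = (0, 0)
  -> stationarity OK
Primal feasibility (all g_i <= 0): OK
Dual feasibility (all lambda_i >= 0): OK
Complementary slackness (lambda_i * g_i(x) = 0 for all i): OK

Verdict: yes, KKT holds.

yes


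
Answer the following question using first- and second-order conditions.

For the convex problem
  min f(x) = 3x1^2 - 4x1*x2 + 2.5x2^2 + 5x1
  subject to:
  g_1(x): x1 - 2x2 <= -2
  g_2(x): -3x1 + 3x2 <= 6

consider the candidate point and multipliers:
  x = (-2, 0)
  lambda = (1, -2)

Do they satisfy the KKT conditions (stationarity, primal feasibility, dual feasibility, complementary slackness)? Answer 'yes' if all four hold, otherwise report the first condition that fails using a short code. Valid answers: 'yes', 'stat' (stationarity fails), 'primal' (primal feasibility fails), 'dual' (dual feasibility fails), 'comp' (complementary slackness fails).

Gradient of f: grad f(x) = Q x + c = (-7, 8)
Constraint values g_i(x) = a_i^T x - b_i:
  g_1((-2, 0)) = 0
  g_2((-2, 0)) = 0
Stationarity residual: grad f(x) + sum_i lambda_i a_i = (0, 0)
  -> stationarity OK
Primal feasibility (all g_i <= 0): OK
Dual feasibility (all lambda_i >= 0): FAILS
Complementary slackness (lambda_i * g_i(x) = 0 for all i): OK

Verdict: the first failing condition is dual_feasibility -> dual.

dual


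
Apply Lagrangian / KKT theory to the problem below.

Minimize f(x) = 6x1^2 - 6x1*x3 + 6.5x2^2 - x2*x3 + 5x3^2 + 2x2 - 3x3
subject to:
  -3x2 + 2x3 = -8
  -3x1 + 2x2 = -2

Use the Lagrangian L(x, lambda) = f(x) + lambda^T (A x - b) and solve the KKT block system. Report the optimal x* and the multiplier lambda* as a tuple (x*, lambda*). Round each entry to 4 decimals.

Form the Lagrangian:
  L(x, lambda) = (1/2) x^T Q x + c^T x + lambda^T (A x - b)
Stationarity (grad_x L = 0): Q x + c + A^T lambda = 0.
Primal feasibility: A x = b.

This gives the KKT block system:
  [ Q   A^T ] [ x     ]   [-c ]
  [ A    0  ] [ lambda ] = [ b ]

Solving the linear system:
  x*      = (1.7806, 1.671, -1.4935)
  lambda* = (15.1452, 10.1097)
  f(x*)   = 74.6016

x* = (1.7806, 1.671, -1.4935), lambda* = (15.1452, 10.1097)


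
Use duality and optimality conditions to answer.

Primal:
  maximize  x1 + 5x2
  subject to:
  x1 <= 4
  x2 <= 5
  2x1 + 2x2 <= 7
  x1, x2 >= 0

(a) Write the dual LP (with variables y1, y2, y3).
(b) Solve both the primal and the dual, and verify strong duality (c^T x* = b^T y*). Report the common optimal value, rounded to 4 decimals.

The standard primal-dual pair for 'max c^T x s.t. A x <= b, x >= 0' is:
  Dual:  min b^T y  s.t.  A^T y >= c,  y >= 0.

So the dual LP is:
  minimize  4y1 + 5y2 + 7y3
  subject to:
    y1 + 2y3 >= 1
    y2 + 2y3 >= 5
    y1, y2, y3 >= 0

Solving the primal: x* = (0, 3.5).
  primal value c^T x* = 17.5.
Solving the dual: y* = (0, 0, 2.5).
  dual value b^T y* = 17.5.
Strong duality: c^T x* = b^T y*. Confirmed.

17.5


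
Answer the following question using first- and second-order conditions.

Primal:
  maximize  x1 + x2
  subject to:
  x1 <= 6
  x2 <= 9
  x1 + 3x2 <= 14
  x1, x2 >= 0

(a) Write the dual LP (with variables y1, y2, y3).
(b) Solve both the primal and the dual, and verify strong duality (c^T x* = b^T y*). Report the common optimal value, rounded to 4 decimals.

The standard primal-dual pair for 'max c^T x s.t. A x <= b, x >= 0' is:
  Dual:  min b^T y  s.t.  A^T y >= c,  y >= 0.

So the dual LP is:
  minimize  6y1 + 9y2 + 14y3
  subject to:
    y1 + y3 >= 1
    y2 + 3y3 >= 1
    y1, y2, y3 >= 0

Solving the primal: x* = (6, 2.6667).
  primal value c^T x* = 8.6667.
Solving the dual: y* = (0.6667, 0, 0.3333).
  dual value b^T y* = 8.6667.
Strong duality: c^T x* = b^T y*. Confirmed.

8.6667


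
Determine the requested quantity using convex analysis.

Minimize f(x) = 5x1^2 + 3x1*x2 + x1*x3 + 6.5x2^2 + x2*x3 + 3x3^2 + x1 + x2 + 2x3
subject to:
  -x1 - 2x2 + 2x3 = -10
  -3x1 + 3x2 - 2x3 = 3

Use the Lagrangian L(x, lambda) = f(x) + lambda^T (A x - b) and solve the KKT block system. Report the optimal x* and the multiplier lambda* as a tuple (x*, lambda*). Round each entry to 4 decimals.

Form the Lagrangian:
  L(x, lambda) = (1/2) x^T Q x + c^T x + lambda^T (A x - b)
Stationarity (grad_x L = 0): Q x + c + A^T lambda = 0.
Primal feasibility: A x = b.

This gives the KKT block system:
  [ Q   A^T ] [ x     ]   [-c ]
  [ A    0  ] [ lambda ] = [ b ]

Solving the linear system:
  x*      = (1.9253, 0.7013, -3.336)
  lambda* = (10.5263, 2.8317)
  f(x*)   = 46.3614

x* = (1.9253, 0.7013, -3.336), lambda* = (10.5263, 2.8317)


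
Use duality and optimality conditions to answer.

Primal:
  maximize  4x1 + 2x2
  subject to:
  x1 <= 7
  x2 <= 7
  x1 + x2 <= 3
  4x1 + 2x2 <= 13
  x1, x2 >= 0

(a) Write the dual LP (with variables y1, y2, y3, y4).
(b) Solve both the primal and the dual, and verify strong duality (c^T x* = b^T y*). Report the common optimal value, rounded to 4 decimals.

The standard primal-dual pair for 'max c^T x s.t. A x <= b, x >= 0' is:
  Dual:  min b^T y  s.t.  A^T y >= c,  y >= 0.

So the dual LP is:
  minimize  7y1 + 7y2 + 3y3 + 13y4
  subject to:
    y1 + y3 + 4y4 >= 4
    y2 + y3 + 2y4 >= 2
    y1, y2, y3, y4 >= 0

Solving the primal: x* = (3, 0).
  primal value c^T x* = 12.
Solving the dual: y* = (0, 0, 4, 0).
  dual value b^T y* = 12.
Strong duality: c^T x* = b^T y*. Confirmed.

12


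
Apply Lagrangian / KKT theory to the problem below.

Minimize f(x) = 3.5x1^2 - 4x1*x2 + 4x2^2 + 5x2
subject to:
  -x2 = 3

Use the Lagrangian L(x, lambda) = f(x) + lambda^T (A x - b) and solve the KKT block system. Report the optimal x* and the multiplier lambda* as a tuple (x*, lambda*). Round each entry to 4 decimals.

Form the Lagrangian:
  L(x, lambda) = (1/2) x^T Q x + c^T x + lambda^T (A x - b)
Stationarity (grad_x L = 0): Q x + c + A^T lambda = 0.
Primal feasibility: A x = b.

This gives the KKT block system:
  [ Q   A^T ] [ x     ]   [-c ]
  [ A    0  ] [ lambda ] = [ b ]

Solving the linear system:
  x*      = (-1.7143, -3)
  lambda* = (-12.1429)
  f(x*)   = 10.7143

x* = (-1.7143, -3), lambda* = (-12.1429)


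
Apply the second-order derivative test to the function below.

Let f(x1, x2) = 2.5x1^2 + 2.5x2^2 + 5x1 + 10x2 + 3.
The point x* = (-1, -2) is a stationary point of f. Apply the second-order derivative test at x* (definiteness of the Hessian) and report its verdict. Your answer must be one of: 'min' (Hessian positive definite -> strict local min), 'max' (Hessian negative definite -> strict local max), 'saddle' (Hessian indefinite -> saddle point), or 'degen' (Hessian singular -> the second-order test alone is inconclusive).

Compute the Hessian H = grad^2 f:
  H = [[5, 0], [0, 5]]
Verify stationarity: grad f(x*) = H x* + g = (0, 0).
Eigenvalues of H: 5, 5.
Both eigenvalues > 0, so H is positive definite -> x* is a strict local min.

min


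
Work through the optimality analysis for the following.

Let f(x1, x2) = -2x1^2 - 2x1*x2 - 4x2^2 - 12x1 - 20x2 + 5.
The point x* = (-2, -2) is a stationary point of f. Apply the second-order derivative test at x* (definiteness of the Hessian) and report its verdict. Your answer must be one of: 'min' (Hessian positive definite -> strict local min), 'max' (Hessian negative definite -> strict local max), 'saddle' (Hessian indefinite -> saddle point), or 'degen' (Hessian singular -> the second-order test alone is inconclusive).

Compute the Hessian H = grad^2 f:
  H = [[-4, -2], [-2, -8]]
Verify stationarity: grad f(x*) = H x* + g = (0, 0).
Eigenvalues of H: -8.8284, -3.1716.
Both eigenvalues < 0, so H is negative definite -> x* is a strict local max.

max


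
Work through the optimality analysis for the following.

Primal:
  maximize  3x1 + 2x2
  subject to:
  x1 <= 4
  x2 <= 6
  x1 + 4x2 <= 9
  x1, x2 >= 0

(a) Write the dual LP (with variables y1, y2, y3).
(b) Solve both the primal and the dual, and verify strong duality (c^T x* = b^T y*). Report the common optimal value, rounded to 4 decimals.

The standard primal-dual pair for 'max c^T x s.t. A x <= b, x >= 0' is:
  Dual:  min b^T y  s.t.  A^T y >= c,  y >= 0.

So the dual LP is:
  minimize  4y1 + 6y2 + 9y3
  subject to:
    y1 + y3 >= 3
    y2 + 4y3 >= 2
    y1, y2, y3 >= 0

Solving the primal: x* = (4, 1.25).
  primal value c^T x* = 14.5.
Solving the dual: y* = (2.5, 0, 0.5).
  dual value b^T y* = 14.5.
Strong duality: c^T x* = b^T y*. Confirmed.

14.5


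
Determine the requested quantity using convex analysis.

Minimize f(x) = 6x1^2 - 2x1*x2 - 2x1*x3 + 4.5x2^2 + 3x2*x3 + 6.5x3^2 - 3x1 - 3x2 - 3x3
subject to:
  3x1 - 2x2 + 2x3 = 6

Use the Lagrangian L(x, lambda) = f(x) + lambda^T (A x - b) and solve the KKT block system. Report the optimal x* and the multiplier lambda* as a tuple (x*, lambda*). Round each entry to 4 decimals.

Form the Lagrangian:
  L(x, lambda) = (1/2) x^T Q x + c^T x + lambda^T (A x - b)
Stationarity (grad_x L = 0): Q x + c + A^T lambda = 0.
Primal feasibility: A x = b.

This gives the KKT block system:
  [ Q   A^T ] [ x     ]   [-c ]
  [ A    0  ] [ lambda ] = [ b ]

Solving the linear system:
  x*      = (1.0909, -0.4091, 0.9545)
  lambda* = (-3)
  f(x*)   = 6.5455

x* = (1.0909, -0.4091, 0.9545), lambda* = (-3)


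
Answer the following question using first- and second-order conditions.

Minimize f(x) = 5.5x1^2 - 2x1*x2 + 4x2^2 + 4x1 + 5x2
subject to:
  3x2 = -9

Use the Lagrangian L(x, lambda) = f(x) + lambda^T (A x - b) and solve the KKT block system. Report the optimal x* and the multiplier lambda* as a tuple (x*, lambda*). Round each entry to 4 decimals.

Form the Lagrangian:
  L(x, lambda) = (1/2) x^T Q x + c^T x + lambda^T (A x - b)
Stationarity (grad_x L = 0): Q x + c + A^T lambda = 0.
Primal feasibility: A x = b.

This gives the KKT block system:
  [ Q   A^T ] [ x     ]   [-c ]
  [ A    0  ] [ lambda ] = [ b ]

Solving the linear system:
  x*      = (-0.9091, -3)
  lambda* = (5.7273)
  f(x*)   = 16.4545

x* = (-0.9091, -3), lambda* = (5.7273)


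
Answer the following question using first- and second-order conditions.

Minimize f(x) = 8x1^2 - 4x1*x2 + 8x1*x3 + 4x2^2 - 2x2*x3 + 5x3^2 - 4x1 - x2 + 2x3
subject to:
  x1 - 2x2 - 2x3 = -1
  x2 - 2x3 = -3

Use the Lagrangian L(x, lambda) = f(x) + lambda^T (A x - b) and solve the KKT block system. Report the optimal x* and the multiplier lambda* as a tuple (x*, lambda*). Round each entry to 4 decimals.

Form the Lagrangian:
  L(x, lambda) = (1/2) x^T Q x + c^T x + lambda^T (A x - b)
Stationarity (grad_x L = 0): Q x + c + A^T lambda = 0.
Primal feasibility: A x = b.

This gives the KKT block system:
  [ Q   A^T ] [ x     ]   [-c ]
  [ A    0  ] [ lambda ] = [ b ]

Solving the linear system:
  x*      = (-0.4492, -0.8164, 1.0918)
  lambda* = (-0.8131, 6.2918)
  f(x*)   = 11.4295

x* = (-0.4492, -0.8164, 1.0918), lambda* = (-0.8131, 6.2918)


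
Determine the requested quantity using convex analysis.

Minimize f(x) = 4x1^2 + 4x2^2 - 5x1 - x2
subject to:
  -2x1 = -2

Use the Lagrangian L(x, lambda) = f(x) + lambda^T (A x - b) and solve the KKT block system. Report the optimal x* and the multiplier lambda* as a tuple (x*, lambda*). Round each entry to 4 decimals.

Form the Lagrangian:
  L(x, lambda) = (1/2) x^T Q x + c^T x + lambda^T (A x - b)
Stationarity (grad_x L = 0): Q x + c + A^T lambda = 0.
Primal feasibility: A x = b.

This gives the KKT block system:
  [ Q   A^T ] [ x     ]   [-c ]
  [ A    0  ] [ lambda ] = [ b ]

Solving the linear system:
  x*      = (1, 0.125)
  lambda* = (1.5)
  f(x*)   = -1.0625

x* = (1, 0.125), lambda* = (1.5)


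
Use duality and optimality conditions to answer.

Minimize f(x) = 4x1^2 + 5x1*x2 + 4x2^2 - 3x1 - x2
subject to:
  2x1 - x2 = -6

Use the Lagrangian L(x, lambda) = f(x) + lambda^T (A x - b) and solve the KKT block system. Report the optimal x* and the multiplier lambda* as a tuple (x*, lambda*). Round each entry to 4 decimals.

Form the Lagrangian:
  L(x, lambda) = (1/2) x^T Q x + c^T x + lambda^T (A x - b)
Stationarity (grad_x L = 0): Q x + c + A^T lambda = 0.
Primal feasibility: A x = b.

This gives the KKT block system:
  [ Q   A^T ] [ x     ]   [-c ]
  [ A    0  ] [ lambda ] = [ b ]

Solving the linear system:
  x*      = (-2.0167, 1.9667)
  lambda* = (4.65)
  f(x*)   = 15.9917

x* = (-2.0167, 1.9667), lambda* = (4.65)


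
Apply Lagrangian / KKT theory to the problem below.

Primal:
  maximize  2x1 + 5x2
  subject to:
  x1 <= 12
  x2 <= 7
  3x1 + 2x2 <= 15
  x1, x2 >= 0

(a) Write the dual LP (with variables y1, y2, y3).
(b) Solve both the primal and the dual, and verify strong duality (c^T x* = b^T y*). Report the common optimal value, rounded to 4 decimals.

The standard primal-dual pair for 'max c^T x s.t. A x <= b, x >= 0' is:
  Dual:  min b^T y  s.t.  A^T y >= c,  y >= 0.

So the dual LP is:
  minimize  12y1 + 7y2 + 15y3
  subject to:
    y1 + 3y3 >= 2
    y2 + 2y3 >= 5
    y1, y2, y3 >= 0

Solving the primal: x* = (0.3333, 7).
  primal value c^T x* = 35.6667.
Solving the dual: y* = (0, 3.6667, 0.6667).
  dual value b^T y* = 35.6667.
Strong duality: c^T x* = b^T y*. Confirmed.

35.6667


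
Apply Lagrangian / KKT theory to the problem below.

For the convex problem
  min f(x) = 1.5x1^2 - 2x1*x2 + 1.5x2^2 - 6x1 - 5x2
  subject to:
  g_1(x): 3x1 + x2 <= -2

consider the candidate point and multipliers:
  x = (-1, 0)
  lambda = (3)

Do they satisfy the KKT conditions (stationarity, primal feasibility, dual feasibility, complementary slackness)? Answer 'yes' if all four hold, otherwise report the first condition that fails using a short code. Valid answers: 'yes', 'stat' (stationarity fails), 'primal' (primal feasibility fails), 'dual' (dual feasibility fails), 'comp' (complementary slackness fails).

Gradient of f: grad f(x) = Q x + c = (-9, -3)
Constraint values g_i(x) = a_i^T x - b_i:
  g_1((-1, 0)) = -1
Stationarity residual: grad f(x) + sum_i lambda_i a_i = (0, 0)
  -> stationarity OK
Primal feasibility (all g_i <= 0): OK
Dual feasibility (all lambda_i >= 0): OK
Complementary slackness (lambda_i * g_i(x) = 0 for all i): FAILS

Verdict: the first failing condition is complementary_slackness -> comp.

comp


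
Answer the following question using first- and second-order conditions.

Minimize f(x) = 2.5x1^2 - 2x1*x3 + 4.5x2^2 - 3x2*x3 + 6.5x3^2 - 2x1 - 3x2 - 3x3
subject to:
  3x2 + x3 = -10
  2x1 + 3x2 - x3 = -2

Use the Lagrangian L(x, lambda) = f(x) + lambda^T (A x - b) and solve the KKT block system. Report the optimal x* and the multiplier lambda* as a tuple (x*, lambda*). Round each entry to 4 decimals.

Form the Lagrangian:
  L(x, lambda) = (1/2) x^T Q x + c^T x + lambda^T (A x - b)
Stationarity (grad_x L = 0): Q x + c + A^T lambda = 0.
Primal feasibility: A x = b.

This gives the KKT block system:
  [ Q   A^T ] [ x     ]   [-c ]
  [ A    0  ] [ lambda ] = [ b ]

Solving the linear system:
  x*      = (2.3529, -2.7843, -1.6471)
  lambda* = (14.2353, -6.5294)
  f(x*)   = 68.9412

x* = (2.3529, -2.7843, -1.6471), lambda* = (14.2353, -6.5294)


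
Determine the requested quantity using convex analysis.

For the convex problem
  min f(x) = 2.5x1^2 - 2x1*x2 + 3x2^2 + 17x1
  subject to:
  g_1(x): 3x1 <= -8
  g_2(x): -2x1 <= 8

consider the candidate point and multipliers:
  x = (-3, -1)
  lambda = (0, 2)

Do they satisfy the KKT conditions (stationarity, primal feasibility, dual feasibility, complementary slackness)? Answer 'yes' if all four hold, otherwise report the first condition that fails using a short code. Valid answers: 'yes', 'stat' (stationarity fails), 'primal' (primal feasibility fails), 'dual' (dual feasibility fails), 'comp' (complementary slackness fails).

Gradient of f: grad f(x) = Q x + c = (4, 0)
Constraint values g_i(x) = a_i^T x - b_i:
  g_1((-3, -1)) = -1
  g_2((-3, -1)) = -2
Stationarity residual: grad f(x) + sum_i lambda_i a_i = (0, 0)
  -> stationarity OK
Primal feasibility (all g_i <= 0): OK
Dual feasibility (all lambda_i >= 0): OK
Complementary slackness (lambda_i * g_i(x) = 0 for all i): FAILS

Verdict: the first failing condition is complementary_slackness -> comp.

comp


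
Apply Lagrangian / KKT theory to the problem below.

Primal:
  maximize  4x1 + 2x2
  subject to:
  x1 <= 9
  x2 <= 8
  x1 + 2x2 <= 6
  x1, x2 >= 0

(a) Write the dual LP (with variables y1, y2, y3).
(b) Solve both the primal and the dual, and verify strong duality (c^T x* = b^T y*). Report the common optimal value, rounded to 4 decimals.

The standard primal-dual pair for 'max c^T x s.t. A x <= b, x >= 0' is:
  Dual:  min b^T y  s.t.  A^T y >= c,  y >= 0.

So the dual LP is:
  minimize  9y1 + 8y2 + 6y3
  subject to:
    y1 + y3 >= 4
    y2 + 2y3 >= 2
    y1, y2, y3 >= 0

Solving the primal: x* = (6, 0).
  primal value c^T x* = 24.
Solving the dual: y* = (0, 0, 4).
  dual value b^T y* = 24.
Strong duality: c^T x* = b^T y*. Confirmed.

24


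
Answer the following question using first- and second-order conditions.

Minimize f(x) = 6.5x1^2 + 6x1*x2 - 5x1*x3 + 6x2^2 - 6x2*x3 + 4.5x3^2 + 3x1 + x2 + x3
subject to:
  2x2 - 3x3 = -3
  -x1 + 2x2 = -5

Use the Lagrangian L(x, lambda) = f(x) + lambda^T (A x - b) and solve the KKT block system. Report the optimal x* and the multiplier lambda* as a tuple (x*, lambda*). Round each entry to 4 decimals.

Form the Lagrangian:
  L(x, lambda) = (1/2) x^T Q x + c^T x + lambda^T (A x - b)
Stationarity (grad_x L = 0): Q x + c + A^T lambda = 0.
Primal feasibility: A x = b.

This gives the KKT block system:
  [ Q   A^T ] [ x     ]   [-c ]
  [ A    0  ] [ lambda ] = [ b ]

Solving the linear system:
  x*      = (1.0094, -1.9953, -0.3302)
  lambda* = (1.6509, 5.8019)
  f(x*)   = 17.3325

x* = (1.0094, -1.9953, -0.3302), lambda* = (1.6509, 5.8019)


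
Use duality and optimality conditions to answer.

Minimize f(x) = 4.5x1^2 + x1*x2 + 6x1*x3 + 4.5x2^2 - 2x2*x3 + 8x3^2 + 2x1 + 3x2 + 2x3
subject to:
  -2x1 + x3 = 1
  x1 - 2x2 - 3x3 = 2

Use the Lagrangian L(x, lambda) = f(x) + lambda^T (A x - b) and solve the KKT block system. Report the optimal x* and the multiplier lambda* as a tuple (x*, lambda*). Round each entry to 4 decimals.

Form the Lagrangian:
  L(x, lambda) = (1/2) x^T Q x + c^T x + lambda^T (A x - b)
Stationarity (grad_x L = 0): Q x + c + A^T lambda = 0.
Primal feasibility: A x = b.

This gives the KKT block system:
  [ Q   A^T ] [ x     ]   [-c ]
  [ A    0  ] [ lambda ] = [ b ]

Solving the linear system:
  x*      = (-0.6256, -0.9361, -0.2511)
  lambda* = (-4.4235, -2.7741)
  f(x*)   = 2.7051

x* = (-0.6256, -0.9361, -0.2511), lambda* = (-4.4235, -2.7741)


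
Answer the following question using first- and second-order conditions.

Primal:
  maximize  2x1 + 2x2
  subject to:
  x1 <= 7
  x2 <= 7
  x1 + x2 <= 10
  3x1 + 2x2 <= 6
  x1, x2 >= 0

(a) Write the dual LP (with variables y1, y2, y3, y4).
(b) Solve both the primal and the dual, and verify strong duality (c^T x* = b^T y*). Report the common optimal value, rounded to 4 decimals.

The standard primal-dual pair for 'max c^T x s.t. A x <= b, x >= 0' is:
  Dual:  min b^T y  s.t.  A^T y >= c,  y >= 0.

So the dual LP is:
  minimize  7y1 + 7y2 + 10y3 + 6y4
  subject to:
    y1 + y3 + 3y4 >= 2
    y2 + y3 + 2y4 >= 2
    y1, y2, y3, y4 >= 0

Solving the primal: x* = (0, 3).
  primal value c^T x* = 6.
Solving the dual: y* = (0, 0, 0, 1).
  dual value b^T y* = 6.
Strong duality: c^T x* = b^T y*. Confirmed.

6


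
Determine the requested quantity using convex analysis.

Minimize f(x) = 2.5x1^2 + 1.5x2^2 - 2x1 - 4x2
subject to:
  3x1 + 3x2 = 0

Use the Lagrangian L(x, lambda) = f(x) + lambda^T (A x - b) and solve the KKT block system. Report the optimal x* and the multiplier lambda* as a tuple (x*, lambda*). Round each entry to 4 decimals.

Form the Lagrangian:
  L(x, lambda) = (1/2) x^T Q x + c^T x + lambda^T (A x - b)
Stationarity (grad_x L = 0): Q x + c + A^T lambda = 0.
Primal feasibility: A x = b.

This gives the KKT block system:
  [ Q   A^T ] [ x     ]   [-c ]
  [ A    0  ] [ lambda ] = [ b ]

Solving the linear system:
  x*      = (-0.25, 0.25)
  lambda* = (1.0833)
  f(x*)   = -0.25

x* = (-0.25, 0.25), lambda* = (1.0833)


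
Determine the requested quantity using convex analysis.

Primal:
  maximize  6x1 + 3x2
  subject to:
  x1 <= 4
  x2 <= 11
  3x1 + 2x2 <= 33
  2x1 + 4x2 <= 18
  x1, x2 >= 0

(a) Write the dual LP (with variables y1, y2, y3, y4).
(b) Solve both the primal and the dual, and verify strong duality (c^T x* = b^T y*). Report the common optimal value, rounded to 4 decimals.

The standard primal-dual pair for 'max c^T x s.t. A x <= b, x >= 0' is:
  Dual:  min b^T y  s.t.  A^T y >= c,  y >= 0.

So the dual LP is:
  minimize  4y1 + 11y2 + 33y3 + 18y4
  subject to:
    y1 + 3y3 + 2y4 >= 6
    y2 + 2y3 + 4y4 >= 3
    y1, y2, y3, y4 >= 0

Solving the primal: x* = (4, 2.5).
  primal value c^T x* = 31.5.
Solving the dual: y* = (4.5, 0, 0, 0.75).
  dual value b^T y* = 31.5.
Strong duality: c^T x* = b^T y*. Confirmed.

31.5


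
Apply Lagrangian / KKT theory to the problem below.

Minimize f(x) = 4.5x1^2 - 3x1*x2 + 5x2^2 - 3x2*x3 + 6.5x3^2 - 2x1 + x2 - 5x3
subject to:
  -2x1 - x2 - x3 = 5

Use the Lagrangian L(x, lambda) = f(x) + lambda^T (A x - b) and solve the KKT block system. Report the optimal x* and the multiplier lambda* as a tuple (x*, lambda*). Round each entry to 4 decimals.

Form the Lagrangian:
  L(x, lambda) = (1/2) x^T Q x + c^T x + lambda^T (A x - b)
Stationarity (grad_x L = 0): Q x + c + A^T lambda = 0.
Primal feasibility: A x = b.

This gives the KKT block system:
  [ Q   A^T ] [ x     ]   [-c ]
  [ A    0  ] [ lambda ] = [ b ]

Solving the linear system:
  x*      = (-1.625, -1.3405, -0.4095)
  lambda* = (-6.3017)
  f(x*)   = 17.7328

x* = (-1.625, -1.3405, -0.4095), lambda* = (-6.3017)


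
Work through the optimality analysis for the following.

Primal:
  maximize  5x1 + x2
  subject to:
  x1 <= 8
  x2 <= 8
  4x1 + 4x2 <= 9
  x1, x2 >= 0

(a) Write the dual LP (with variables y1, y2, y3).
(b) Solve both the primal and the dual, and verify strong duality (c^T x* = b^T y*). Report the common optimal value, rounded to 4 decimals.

The standard primal-dual pair for 'max c^T x s.t. A x <= b, x >= 0' is:
  Dual:  min b^T y  s.t.  A^T y >= c,  y >= 0.

So the dual LP is:
  minimize  8y1 + 8y2 + 9y3
  subject to:
    y1 + 4y3 >= 5
    y2 + 4y3 >= 1
    y1, y2, y3 >= 0

Solving the primal: x* = (2.25, 0).
  primal value c^T x* = 11.25.
Solving the dual: y* = (0, 0, 1.25).
  dual value b^T y* = 11.25.
Strong duality: c^T x* = b^T y*. Confirmed.

11.25


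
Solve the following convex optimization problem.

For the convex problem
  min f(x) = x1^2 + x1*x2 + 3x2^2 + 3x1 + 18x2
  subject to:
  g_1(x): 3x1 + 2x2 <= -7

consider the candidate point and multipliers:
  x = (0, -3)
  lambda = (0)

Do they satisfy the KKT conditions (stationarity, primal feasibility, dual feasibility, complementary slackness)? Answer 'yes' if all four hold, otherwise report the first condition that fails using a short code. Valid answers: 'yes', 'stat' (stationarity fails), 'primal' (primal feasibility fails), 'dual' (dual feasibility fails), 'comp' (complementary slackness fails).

Gradient of f: grad f(x) = Q x + c = (0, 0)
Constraint values g_i(x) = a_i^T x - b_i:
  g_1((0, -3)) = 1
Stationarity residual: grad f(x) + sum_i lambda_i a_i = (0, 0)
  -> stationarity OK
Primal feasibility (all g_i <= 0): FAILS
Dual feasibility (all lambda_i >= 0): OK
Complementary slackness (lambda_i * g_i(x) = 0 for all i): OK

Verdict: the first failing condition is primal_feasibility -> primal.

primal


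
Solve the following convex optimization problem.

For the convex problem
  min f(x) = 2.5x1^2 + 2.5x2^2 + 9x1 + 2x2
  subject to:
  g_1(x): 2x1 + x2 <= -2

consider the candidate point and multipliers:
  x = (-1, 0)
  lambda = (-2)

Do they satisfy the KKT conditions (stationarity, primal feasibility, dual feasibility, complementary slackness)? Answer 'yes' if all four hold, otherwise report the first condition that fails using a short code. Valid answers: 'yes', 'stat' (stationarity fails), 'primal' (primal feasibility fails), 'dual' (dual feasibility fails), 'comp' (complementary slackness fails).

Gradient of f: grad f(x) = Q x + c = (4, 2)
Constraint values g_i(x) = a_i^T x - b_i:
  g_1((-1, 0)) = 0
Stationarity residual: grad f(x) + sum_i lambda_i a_i = (0, 0)
  -> stationarity OK
Primal feasibility (all g_i <= 0): OK
Dual feasibility (all lambda_i >= 0): FAILS
Complementary slackness (lambda_i * g_i(x) = 0 for all i): OK

Verdict: the first failing condition is dual_feasibility -> dual.

dual


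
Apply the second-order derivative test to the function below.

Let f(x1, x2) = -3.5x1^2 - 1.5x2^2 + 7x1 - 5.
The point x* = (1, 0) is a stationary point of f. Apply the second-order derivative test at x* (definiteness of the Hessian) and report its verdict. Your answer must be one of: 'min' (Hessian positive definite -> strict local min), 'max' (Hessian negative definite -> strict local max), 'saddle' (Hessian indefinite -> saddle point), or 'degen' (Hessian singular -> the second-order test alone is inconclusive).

Compute the Hessian H = grad^2 f:
  H = [[-7, 0], [0, -3]]
Verify stationarity: grad f(x*) = H x* + g = (0, 0).
Eigenvalues of H: -7, -3.
Both eigenvalues < 0, so H is negative definite -> x* is a strict local max.

max


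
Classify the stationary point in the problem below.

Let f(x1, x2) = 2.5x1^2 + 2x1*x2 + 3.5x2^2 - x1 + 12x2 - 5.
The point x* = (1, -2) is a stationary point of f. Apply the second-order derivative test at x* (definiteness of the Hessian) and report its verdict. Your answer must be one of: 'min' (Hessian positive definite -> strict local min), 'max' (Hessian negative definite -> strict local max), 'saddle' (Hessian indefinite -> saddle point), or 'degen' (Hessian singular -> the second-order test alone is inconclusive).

Compute the Hessian H = grad^2 f:
  H = [[5, 2], [2, 7]]
Verify stationarity: grad f(x*) = H x* + g = (0, 0).
Eigenvalues of H: 3.7639, 8.2361.
Both eigenvalues > 0, so H is positive definite -> x* is a strict local min.

min


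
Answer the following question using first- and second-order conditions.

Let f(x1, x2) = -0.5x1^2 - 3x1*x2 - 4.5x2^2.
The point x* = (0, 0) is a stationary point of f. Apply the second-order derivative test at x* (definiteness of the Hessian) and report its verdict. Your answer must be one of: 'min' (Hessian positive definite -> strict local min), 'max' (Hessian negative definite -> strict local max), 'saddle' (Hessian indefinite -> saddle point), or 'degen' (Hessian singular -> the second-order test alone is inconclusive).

Compute the Hessian H = grad^2 f:
  H = [[-1, -3], [-3, -9]]
Verify stationarity: grad f(x*) = H x* + g = (0, 0).
Eigenvalues of H: -10, 0.
H has a zero eigenvalue (singular; negative semidefinite but not definite), so H is neither positive definite, negative definite, nor indefinite. The second-order test alone is inconclusive -> degen.
(Indeed, f is constant along the null direction of H through x*, so x* is not a strict local extremum.)

degen
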